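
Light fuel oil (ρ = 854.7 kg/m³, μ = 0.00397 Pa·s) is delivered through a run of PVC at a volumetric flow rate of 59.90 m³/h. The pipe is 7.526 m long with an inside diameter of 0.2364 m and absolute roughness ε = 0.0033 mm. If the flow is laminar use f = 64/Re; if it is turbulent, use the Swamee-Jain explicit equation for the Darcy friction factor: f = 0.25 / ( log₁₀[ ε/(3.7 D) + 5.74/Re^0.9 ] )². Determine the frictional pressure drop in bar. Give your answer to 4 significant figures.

Q = 59.90 m³/h = 59.90/3600 = 0.01664 m³/s.
Cross-sectional area A = πD²/4 = π(0.2364)²/4 = 0.04389 m²; mean velocity V = Q/A = 0.01664/0.04389 = 0.3791 m/s.
Reynolds number Re = ρVD/μ = 854.7 · 0.3791 · 0.2364 / 0.00397 = 1.929e+04.
Re > 4000 → turbulent. Relative roughness ε/D = 3.3e-06/0.2364 = 1.4e-05. Swamee-Jain: f = 0.25/(log₁₀[1.4e-05/3.7 + 5.74/1.929e+04^0.9])² = 0.25/(log₁₀[3.77e-06 + 0.000798])² = 0.25/(-3.096)² = 0.02608.
Darcy-Weisbach: ΔP = f(L/D)(ρV²/2) = 0.02608·(7.526/0.2364)·(854.7·0.3791²/2) = 0.02608·31.84·61.41 = 51 Pa.
ΔP = 51 Pa = 5.100×10^-4 bar.

ΔP ≈ 5.100×10^-4 bar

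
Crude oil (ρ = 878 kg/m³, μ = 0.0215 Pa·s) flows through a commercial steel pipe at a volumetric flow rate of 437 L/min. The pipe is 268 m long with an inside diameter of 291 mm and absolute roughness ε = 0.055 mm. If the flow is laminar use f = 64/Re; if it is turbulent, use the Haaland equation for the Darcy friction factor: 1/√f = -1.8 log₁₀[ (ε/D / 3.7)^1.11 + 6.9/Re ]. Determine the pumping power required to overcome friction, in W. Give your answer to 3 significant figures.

P ≈ 1.74 W

Q = 437 L/min = 437/60000 = 0.007283 m³/s.
Cross-sectional area A = πD²/4 = π(0.291)²/4 = 0.06651 m²; mean velocity V = Q/A = 0.007283/0.06651 = 0.1095 m/s.
Reynolds number Re = ρVD/μ = 878 · 0.1095 · 0.291 / 0.0215 = 1301.
Re < 2300 → laminar flow, so f = 64/Re = 64/1301 = 0.04918 (the turbulent correlation is not needed).
Darcy-Weisbach: ΔP = f(L/D)(ρV²/2) = 0.04918·(268/0.291)·(878·0.1095²/2) = 0.04918·921·5.265 = 238.4 Pa.
Pumping power P = QΔP = 0.007283·238.4 = 1.737 W = 1.74 W.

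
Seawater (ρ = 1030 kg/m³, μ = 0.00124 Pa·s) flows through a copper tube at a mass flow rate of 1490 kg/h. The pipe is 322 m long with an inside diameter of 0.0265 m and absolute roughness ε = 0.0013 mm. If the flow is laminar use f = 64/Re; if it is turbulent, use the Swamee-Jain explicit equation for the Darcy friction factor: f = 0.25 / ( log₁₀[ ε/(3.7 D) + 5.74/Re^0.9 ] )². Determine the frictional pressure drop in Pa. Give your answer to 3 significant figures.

ΔP ≈ 91100 Pa

ṁ = 1490 kg/h = 1490/3600 = 0.4139 kg/s.
A = πD²/4 = π(0.0265)²/4 = 0.0005515 m²; mean velocity V = ṁ/(ρA) = 0.4139/(1030 · 0.0005515) = 0.7286 m/s.
Reynolds number Re = ρVD/μ = 1030 · 0.7286 · 0.0265 / 0.00124 = 1.604e+04.
Re > 4000 → turbulent. Relative roughness ε/D = 1.3e-06/0.0265 = 4.91e-05. Swamee-Jain: f = 0.25/(log₁₀[4.91e-05/3.7 + 5.74/1.604e+04^0.9])² = 0.25/(log₁₀[1.33e-05 + 0.000943])² = 0.25/(-3.02)² = 0.02742.
Darcy-Weisbach: ΔP = f(L/D)(ρV²/2) = 0.02742·(322/0.0265)·(1030·0.7286²/2) = 0.02742·1.215e+04·273.4 = 9.107e+04 Pa.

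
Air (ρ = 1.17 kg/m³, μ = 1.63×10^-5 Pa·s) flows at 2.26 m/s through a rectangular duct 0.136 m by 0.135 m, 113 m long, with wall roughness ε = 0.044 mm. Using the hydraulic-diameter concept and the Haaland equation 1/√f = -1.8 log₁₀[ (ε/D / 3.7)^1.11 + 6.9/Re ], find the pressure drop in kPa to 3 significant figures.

ΔP ≈ 0.0642 kPa

Hydraulic diameter D_h = 4A/P = 4·(0.136·0.135)/(2·(0.136+0.135)) = 0.07344/0.542 = 0.1355 m.
Re = ρVD_h/μ = 1.17·2.26·0.1355/1.63e-05 = 2.198e+04.
ε/D_h = 4.4e-05/0.1355 = 0.000325; Haaland gives 1/√f = -1.8 log₁₀[3.14e-05+0.000314] = 6.231, so f = 0.02575.
ΔP = f(L/D_h)(ρV²/2) = 0.02575·113/0.1355·2.988 = 64.18 Pa.
ΔP = 0.0642 kPa.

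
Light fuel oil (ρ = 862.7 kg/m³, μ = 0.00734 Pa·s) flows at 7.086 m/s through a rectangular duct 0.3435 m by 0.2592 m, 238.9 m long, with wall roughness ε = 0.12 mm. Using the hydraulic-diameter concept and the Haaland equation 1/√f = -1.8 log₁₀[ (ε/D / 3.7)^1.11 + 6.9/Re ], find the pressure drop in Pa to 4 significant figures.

Hydraulic diameter D_h = 4A/P = 4·(0.3435·0.2592)/(2·(0.3435+0.2592)) = 0.3561/1.205 = 0.2955 m.
Re = ρVD_h/μ = 862.7·7.086·0.2955/0.00734 = 2.461e+05.
ε/D_h = 0.00012/0.2955 = 0.000406; Haaland gives 1/√f = -1.8 log₁₀[4.03e-05+2.8e-05] = 7.498, so f = 0.01779.
ΔP = f(L/D_h)(ρV²/2) = 0.01779·238.9/0.2955·2.166e+04 = 3.115e+05 Pa.

ΔP ≈ 311500 Pa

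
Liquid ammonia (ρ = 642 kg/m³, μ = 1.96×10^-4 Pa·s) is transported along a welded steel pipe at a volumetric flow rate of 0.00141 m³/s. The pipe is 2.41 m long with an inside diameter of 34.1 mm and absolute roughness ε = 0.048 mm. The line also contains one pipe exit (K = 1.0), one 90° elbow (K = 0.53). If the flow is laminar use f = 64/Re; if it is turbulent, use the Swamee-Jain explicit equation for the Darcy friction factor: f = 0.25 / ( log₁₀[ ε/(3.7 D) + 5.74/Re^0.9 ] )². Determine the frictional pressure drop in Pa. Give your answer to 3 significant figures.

Cross-sectional area A = πD²/4 = π(0.0341)²/4 = 0.0009133 m²; mean velocity V = Q/A = 0.00141/0.0009133 = 1.544 m/s.
Reynolds number Re = ρVD/μ = 642 · 1.544 · 0.0341 / 0.000196 = 1.724e+05.
Re > 4000 → turbulent. Relative roughness ε/D = 4.8e-05/0.0341 = 0.00141. Swamee-Jain: f = 0.25/(log₁₀[0.00141/3.7 + 5.74/1.724e+05^0.9])² = 0.25/(log₁₀[0.00038 + 0.000111])² = 0.25/(-3.308)² = 0.02284.
Total minor-loss coefficient ΣK = 1·1 + 1·0.53 = 1.53.
ΔP = [f·L/D + ΣK]·(ρV²/2) = [0.02284·2.41/0.0341 + 1.53]·(642·1.544²/2) = [1.614 + 1.53]·765.1 = 2406 Pa.

ΔP ≈ 2410 Pa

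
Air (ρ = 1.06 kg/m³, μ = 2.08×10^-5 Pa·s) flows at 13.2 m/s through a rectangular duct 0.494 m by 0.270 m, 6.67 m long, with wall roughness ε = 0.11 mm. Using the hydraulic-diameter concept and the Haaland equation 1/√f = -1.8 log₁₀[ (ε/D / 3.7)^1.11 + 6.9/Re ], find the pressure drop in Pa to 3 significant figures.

ΔP ≈ 30.5 Pa

Hydraulic diameter D_h = 4A/P = 4·(0.494·0.27)/(2·(0.494+0.27)) = 0.5335/1.528 = 0.3492 m.
Re = ρVD_h/μ = 1.06·13.2·0.3492/2.08e-05 = 2.349e+05.
ε/D_h = 0.00011/0.3492 = 0.000315; Haaland gives 1/√f = -1.8 log₁₀[3.04e-05+2.94e-05] = 7.603, so f = 0.0173.
ΔP = f(L/D_h)(ρV²/2) = 0.0173·6.67/0.3492·92.35 = 30.52 Pa.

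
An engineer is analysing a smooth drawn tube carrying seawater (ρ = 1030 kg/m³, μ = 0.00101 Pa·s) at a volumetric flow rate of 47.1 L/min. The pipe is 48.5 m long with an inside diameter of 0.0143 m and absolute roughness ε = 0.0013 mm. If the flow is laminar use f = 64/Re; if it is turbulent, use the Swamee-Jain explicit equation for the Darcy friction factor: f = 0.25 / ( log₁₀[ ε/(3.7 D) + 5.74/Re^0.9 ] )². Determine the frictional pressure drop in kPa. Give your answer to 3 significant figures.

Q = 47.1 L/min = 47.1/60000 = 0.000785 m³/s.
Cross-sectional area A = πD²/4 = π(0.0143)²/4 = 0.0001606 m²; mean velocity V = Q/A = 0.000785/0.0001606 = 4.888 m/s.
Reynolds number Re = ρVD/μ = 1030 · 4.888 · 0.0143 / 0.00101 = 7.128e+04.
Re > 4000 → turbulent. Relative roughness ε/D = 1.3e-06/0.0143 = 9.09e-05. Swamee-Jain: f = 0.25/(log₁₀[9.09e-05/3.7 + 5.74/7.128e+04^0.9])² = 0.25/(log₁₀[2.46e-05 + 0.000246])² = 0.25/(-3.567)² = 0.01964.
Darcy-Weisbach: ΔP = f(L/D)(ρV²/2) = 0.01964·(48.5/0.0143)·(1030·4.888²/2) = 0.01964·3392·1.23e+04 = 8.197e+05 Pa.
ΔP = 8.197e+05 Pa = 820 kPa.

ΔP ≈ 820 kPa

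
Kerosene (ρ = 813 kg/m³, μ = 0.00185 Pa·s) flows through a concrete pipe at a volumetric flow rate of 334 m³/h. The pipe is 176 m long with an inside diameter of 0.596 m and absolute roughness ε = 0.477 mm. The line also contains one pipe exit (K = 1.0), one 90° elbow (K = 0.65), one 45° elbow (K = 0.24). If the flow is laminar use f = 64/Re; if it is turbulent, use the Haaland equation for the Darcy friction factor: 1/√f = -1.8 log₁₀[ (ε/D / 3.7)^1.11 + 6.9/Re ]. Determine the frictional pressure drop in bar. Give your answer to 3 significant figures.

ΔP ≈ 0.00371 bar

Q = 334 m³/h = 334/3600 = 0.09278 m³/s.
Cross-sectional area A = πD²/4 = π(0.596)²/4 = 0.279 m²; mean velocity V = Q/A = 0.09278/0.279 = 0.3326 m/s.
Reynolds number Re = ρVD/μ = 813 · 0.3326 · 0.596 / 0.00185 = 8.71e+04.
Re > 4000 → turbulent. Relative roughness ε/D = 0.000477/0.596 = 0.0008. Haaland: 1/√f = -1.8 log₁₀[(0.0008/3.7)^1.11 + 6.9/8.71e+04] = -1.8 log₁₀[8.55e-05 + 7.92e-05] = 6.81, so f = 0.02156.
Total minor-loss coefficient ΣK = 1·1 + 1·0.65 + 1·0.24 = 1.89.
ΔP = [f·L/D + ΣK]·(ρV²/2) = [0.02156·176/0.596 + 1.89]·(813·0.3326²/2) = [6.368 + 1.89]·44.96 = 371.2 Pa.
ΔP = 371.2 Pa = 0.00371 bar.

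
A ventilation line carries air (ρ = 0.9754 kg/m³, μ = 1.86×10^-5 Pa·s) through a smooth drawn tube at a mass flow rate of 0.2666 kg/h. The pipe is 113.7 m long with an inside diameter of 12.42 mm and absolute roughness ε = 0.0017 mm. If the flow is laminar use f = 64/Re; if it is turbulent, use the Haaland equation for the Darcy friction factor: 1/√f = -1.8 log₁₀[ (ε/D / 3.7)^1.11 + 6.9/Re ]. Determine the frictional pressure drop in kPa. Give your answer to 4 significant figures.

ṁ = 0.2666 kg/h = 0.2666/3600 = 7.406e-05 kg/s.
A = πD²/4 = π(0.01242)²/4 = 0.0001212 m²; mean velocity V = ṁ/(ρA) = 7.406e-05/(0.9754 · 0.0001212) = 0.6267 m/s.
Reynolds number Re = ρVD/μ = 0.9754 · 0.6267 · 0.01242 / 1.86e-05 = 408.2.
Re < 2300 → laminar flow, so f = 64/Re = 64/408.2 = 0.1568 (the turbulent correlation is not needed).
Darcy-Weisbach: ΔP = f(L/D)(ρV²/2) = 0.1568·(113.7/0.01242)·(0.9754·0.6267²/2) = 0.1568·9155·0.1915 = 274.9 Pa.
ΔP = 274.9 Pa = 0.2749 kPa.

ΔP ≈ 0.2749 kPa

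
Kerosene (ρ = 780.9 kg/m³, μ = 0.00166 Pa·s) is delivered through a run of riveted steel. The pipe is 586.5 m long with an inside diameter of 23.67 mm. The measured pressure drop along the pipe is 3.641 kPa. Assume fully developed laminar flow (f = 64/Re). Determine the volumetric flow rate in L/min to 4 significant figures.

Q ≈ 1.729 L/min

For laminar flow, f = 64/Re with Re = ρVD/μ, so Darcy-Weisbach reduces to ΔP = 32μLV/D². Solving for V: V = ΔP·D²/(32μL) = 3641·(0.02367)²/(32·0.00166·586.5) = 0.06548 m/s.
Check: Re = ρVD/μ = 780.9·0.06548·0.02367/0.00166 = 729.1 < 2300, so the laminar assumption holds.
Q = V·A = 0.06548·(π/4·0.02367²) = 2.881e-05 m³/s = 1.729 L/min.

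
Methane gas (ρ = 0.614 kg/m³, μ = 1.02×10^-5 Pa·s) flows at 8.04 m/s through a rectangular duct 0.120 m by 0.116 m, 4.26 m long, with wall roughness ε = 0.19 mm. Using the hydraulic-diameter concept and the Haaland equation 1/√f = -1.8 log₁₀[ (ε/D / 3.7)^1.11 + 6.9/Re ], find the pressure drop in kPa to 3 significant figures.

ΔP ≈ 0.0179 kPa

Hydraulic diameter D_h = 4A/P = 4·(0.12·0.116)/(2·(0.12+0.116)) = 0.05568/0.472 = 0.118 m.
Re = ρVD_h/μ = 0.614·8.04·0.118/1.02e-05 = 5.709e+04.
ε/D_h = 0.00019/0.118 = 0.00161; Haaland gives 1/√f = -1.8 log₁₀[0.000186+0.000121] = 6.324, so f = 0.025.
ΔP = f(L/D_h)(ρV²/2) = 0.025·4.26/0.118·19.84 = 17.92 Pa.
ΔP = 0.0179 kPa.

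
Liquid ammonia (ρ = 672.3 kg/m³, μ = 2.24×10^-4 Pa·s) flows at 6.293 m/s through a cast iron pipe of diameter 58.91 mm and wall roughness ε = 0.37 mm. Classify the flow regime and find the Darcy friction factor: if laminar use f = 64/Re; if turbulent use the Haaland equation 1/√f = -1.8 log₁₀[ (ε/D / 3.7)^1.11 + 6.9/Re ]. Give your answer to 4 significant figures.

f ≈ 0.03271

Re = ρVD/μ = 672.3·6.293·0.05891/0.000224 = 1.113e+06.
Re > 4000 → turbulent. ε/D = 0.00037/0.05891 = 0.00628; Haaland: 1/√f = -1.8 log₁₀[0.000842 + 6.2e-06] = 5.529, so f = 0.03271.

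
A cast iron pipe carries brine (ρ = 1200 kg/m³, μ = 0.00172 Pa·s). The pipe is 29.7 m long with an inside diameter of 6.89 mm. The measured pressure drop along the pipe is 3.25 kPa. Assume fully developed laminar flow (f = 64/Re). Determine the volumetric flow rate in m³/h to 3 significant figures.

For laminar flow, f = 64/Re with Re = ρVD/μ, so Darcy-Weisbach reduces to ΔP = 32μLV/D². Solving for V: V = ΔP·D²/(32μL) = 3250·(0.00689)²/(32·0.00172·29.7) = 0.09438 m/s.
Check: Re = ρVD/μ = 1200·0.09438·0.00689/0.00172 = 453.7 < 2300, so the laminar assumption holds.
Q = V·A = 0.09438·(π/4·0.00689²) = 3.519e-06 m³/s = 0.0127 m³/h.

Q ≈ 0.0127 m³/h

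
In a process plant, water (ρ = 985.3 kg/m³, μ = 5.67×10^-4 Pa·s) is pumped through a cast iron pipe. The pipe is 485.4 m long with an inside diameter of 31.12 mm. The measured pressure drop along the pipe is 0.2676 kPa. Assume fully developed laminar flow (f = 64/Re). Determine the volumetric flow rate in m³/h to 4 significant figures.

For laminar flow, f = 64/Re with Re = ρVD/μ, so Darcy-Weisbach reduces to ΔP = 32μLV/D². Solving for V: V = ΔP·D²/(32μL) = 267.6·(0.03112)²/(32·0.000567·485.4) = 0.02943 m/s.
Check: Re = ρVD/μ = 985.3·0.02943·0.03112/0.000567 = 1591 < 2300, so the laminar assumption holds.
Q = V·A = 0.02943·(π/4·0.03112²) = 2.238e-05 m³/s = 0.08058 m³/h.

Q ≈ 0.08058 m³/h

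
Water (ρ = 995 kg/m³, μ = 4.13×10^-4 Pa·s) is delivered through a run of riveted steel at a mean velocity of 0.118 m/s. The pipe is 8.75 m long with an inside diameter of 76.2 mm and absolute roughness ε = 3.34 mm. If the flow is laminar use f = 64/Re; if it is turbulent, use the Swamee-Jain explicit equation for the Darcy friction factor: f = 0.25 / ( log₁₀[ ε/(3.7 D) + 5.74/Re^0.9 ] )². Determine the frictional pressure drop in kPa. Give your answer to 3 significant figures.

Reynolds number Re = ρVD/μ = 995 · 0.118 · 0.0762 / 0.000413 = 2.166e+04.
Re > 4000 → turbulent. Relative roughness ε/D = 0.00334/0.0762 = 0.0438. Swamee-Jain: f = 0.25/(log₁₀[0.0438/3.7 + 5.74/2.166e+04^0.9])² = 0.25/(log₁₀[0.0118 + 0.000719])² = 0.25/(-1.901)² = 0.06919.
Darcy-Weisbach: ΔP = f(L/D)(ρV²/2) = 0.06919·(8.75/0.0762)·(995·0.118²/2) = 0.06919·114.8·6.927 = 55.04 Pa.
ΔP = 55.04 Pa = 0.0550 kPa.

ΔP ≈ 0.0550 kPa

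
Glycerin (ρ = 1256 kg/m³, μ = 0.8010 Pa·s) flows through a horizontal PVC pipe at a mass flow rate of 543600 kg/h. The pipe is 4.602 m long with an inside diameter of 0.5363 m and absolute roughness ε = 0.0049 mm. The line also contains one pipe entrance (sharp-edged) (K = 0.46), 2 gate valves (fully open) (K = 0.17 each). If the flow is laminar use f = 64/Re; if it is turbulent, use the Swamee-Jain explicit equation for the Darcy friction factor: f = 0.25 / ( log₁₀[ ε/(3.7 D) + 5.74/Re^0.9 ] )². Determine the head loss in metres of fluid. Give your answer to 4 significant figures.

ṁ = 543600 kg/h = 543600/3600 = 151 kg/s.
A = πD²/4 = π(0.5363)²/4 = 0.2259 m²; mean velocity V = ṁ/(ρA) = 151/(1256 · 0.2259) = 0.5322 m/s.
Reynolds number Re = ρVD/μ = 1256 · 0.5322 · 0.5363 / 0.801 = 447.6.
Re < 2300 → laminar flow, so f = 64/Re = 64/447.6 = 0.143 (the turbulent correlation is not needed).
Total minor-loss coefficient ΣK = 1·0.46 + 2·0.17 = 0.8.
ΔP = [f·L/D + ΣK]·(ρV²/2) = [0.143·4.602/0.5363 + 0.8]·(1256·0.5322²/2) = [1.227 + 0.8]·177.9 = 360.6 Pa.
Head loss h_f = ΔP/(ρg) = 360.6/(1256·9.81) = 0.02926 m.

h_f ≈ 0.02926 m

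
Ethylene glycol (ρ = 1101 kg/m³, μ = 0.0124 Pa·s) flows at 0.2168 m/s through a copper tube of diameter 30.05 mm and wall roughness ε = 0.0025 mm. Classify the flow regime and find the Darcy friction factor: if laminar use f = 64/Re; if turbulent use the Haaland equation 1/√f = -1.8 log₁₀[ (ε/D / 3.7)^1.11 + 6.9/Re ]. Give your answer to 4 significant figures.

Re = ρVD/μ = 1101·0.2168·0.03005/0.0124 = 578.5.
Re < 2300 → laminar, so f = 64/Re = 0.1106 (roughness is irrelevant in laminar flow).

f ≈ 0.1106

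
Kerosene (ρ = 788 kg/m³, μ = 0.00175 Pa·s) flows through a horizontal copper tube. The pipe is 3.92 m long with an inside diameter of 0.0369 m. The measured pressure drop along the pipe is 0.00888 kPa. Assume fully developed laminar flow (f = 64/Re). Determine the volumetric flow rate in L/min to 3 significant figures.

For laminar flow, f = 64/Re with Re = ρVD/μ, so Darcy-Weisbach reduces to ΔP = 32μLV/D². Solving for V: V = ΔP·D²/(32μL) = 8.88·(0.0369)²/(32·0.00175·3.92) = 0.05508 m/s.
Check: Re = ρVD/μ = 788·0.05508·0.0369/0.00175 = 915.2 < 2300, so the laminar assumption holds.
Q = V·A = 0.05508·(π/4·0.0369²) = 5.89e-05 m³/s = 3.53 L/min.

Q ≈ 3.53 L/min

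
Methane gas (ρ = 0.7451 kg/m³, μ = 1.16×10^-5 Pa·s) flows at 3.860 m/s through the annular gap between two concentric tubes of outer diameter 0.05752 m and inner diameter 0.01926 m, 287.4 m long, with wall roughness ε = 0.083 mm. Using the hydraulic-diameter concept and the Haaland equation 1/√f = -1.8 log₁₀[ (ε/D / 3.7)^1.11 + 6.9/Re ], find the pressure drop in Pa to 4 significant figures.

Hydraulic diameter D_h = 4A/P = D_o - D_i = 0.05752 - 0.01926 = 0.03826 m.
Re = ρVD_h/μ = 0.7451·3.86·0.03826/1.16e-05 = 9486.
ε/D_h = 8.3e-05/0.03826 = 0.00217; Haaland gives 1/√f = -1.8 log₁₀[0.000259+0.000727] = 5.411, so f = 0.03415.
ΔP = f(L/D_h)(ρV²/2) = 0.03415·287.4/0.03826·5.551 = 1424 Pa.

ΔP ≈ 1424 Pa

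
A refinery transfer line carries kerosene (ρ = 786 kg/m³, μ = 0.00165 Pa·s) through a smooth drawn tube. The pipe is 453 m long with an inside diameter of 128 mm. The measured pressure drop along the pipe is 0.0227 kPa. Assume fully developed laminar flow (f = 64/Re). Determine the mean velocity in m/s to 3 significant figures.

For laminar flow, f = 64/Re with Re = ρVD/μ, so Darcy-Weisbach reduces to ΔP = 32μLV/D². Solving for V: V = ΔP·D²/(32μL) = 22.7·(0.128)²/(32·0.00165·453) = 0.01555 m/s.
Check: Re = ρVD/μ = 786·0.01555·0.128/0.00165 = 948.1 < 2300, so the laminar assumption holds.

V ≈ 0.0155 m/s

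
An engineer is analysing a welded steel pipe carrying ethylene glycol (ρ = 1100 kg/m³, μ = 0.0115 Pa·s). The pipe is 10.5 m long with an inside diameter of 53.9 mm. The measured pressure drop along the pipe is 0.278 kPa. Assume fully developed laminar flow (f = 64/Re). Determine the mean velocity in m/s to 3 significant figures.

For laminar flow, f = 64/Re with Re = ρVD/μ, so Darcy-Weisbach reduces to ΔP = 32μLV/D². Solving for V: V = ΔP·D²/(32μL) = 278·(0.0539)²/(32·0.0115·10.5) = 0.209 m/s.
Check: Re = ρVD/μ = 1100·0.209·0.0539/0.0115 = 1078 < 2300, so the laminar assumption holds.

V ≈ 0.209 m/s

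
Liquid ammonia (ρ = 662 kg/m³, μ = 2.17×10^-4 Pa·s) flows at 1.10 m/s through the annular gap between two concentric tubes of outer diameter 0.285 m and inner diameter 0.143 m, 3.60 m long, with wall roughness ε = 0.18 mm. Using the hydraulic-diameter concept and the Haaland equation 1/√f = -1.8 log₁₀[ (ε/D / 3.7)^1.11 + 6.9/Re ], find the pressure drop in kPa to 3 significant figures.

ΔP ≈ 0.217 kPa

Hydraulic diameter D_h = 4A/P = D_o - D_i = 0.285 - 0.143 = 0.142 m.
Re = ρVD_h/μ = 662·1.1·0.142/0.000217 = 4.765e+05.
ε/D_h = 0.00018/0.142 = 0.00127; Haaland gives 1/√f = -1.8 log₁₀[0.000142+1.45e-05] = 6.848, so f = 0.02133.
ΔP = f(L/D_h)(ρV²/2) = 0.02133·3.6/0.142·400.5 = 216.5 Pa.
ΔP = 0.217 kPa.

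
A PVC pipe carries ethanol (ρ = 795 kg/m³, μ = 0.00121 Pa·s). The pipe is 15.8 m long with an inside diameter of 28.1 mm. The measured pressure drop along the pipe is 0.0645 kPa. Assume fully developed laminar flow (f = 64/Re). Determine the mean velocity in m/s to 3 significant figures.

For laminar flow, f = 64/Re with Re = ρVD/μ, so Darcy-Weisbach reduces to ΔP = 32μLV/D². Solving for V: V = ΔP·D²/(32μL) = 64.5·(0.0281)²/(32·0.00121·15.8) = 0.08325 m/s.
Check: Re = ρVD/μ = 795·0.08325·0.0281/0.00121 = 1537 < 2300, so the laminar assumption holds.

V ≈ 0.0832 m/s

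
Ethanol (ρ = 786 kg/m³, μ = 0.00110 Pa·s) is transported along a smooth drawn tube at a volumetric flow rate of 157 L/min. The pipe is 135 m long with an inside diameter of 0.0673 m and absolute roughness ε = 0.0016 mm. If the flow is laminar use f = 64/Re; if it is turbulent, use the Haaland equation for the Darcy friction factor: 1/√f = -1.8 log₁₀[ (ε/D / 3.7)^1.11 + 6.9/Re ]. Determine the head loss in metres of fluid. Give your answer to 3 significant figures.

Q = 157 L/min = 157/60000 = 0.002617 m³/s.
Cross-sectional area A = πD²/4 = π(0.0673)²/4 = 0.003557 m²; mean velocity V = Q/A = 0.002617/0.003557 = 0.7356 m/s.
Reynolds number Re = ρVD/μ = 786 · 0.7356 · 0.0673 / 0.0011 = 3.537e+04.
Re > 4000 → turbulent. Relative roughness ε/D = 1.6e-06/0.0673 = 2.38e-05. Haaland: 1/√f = -1.8 log₁₀[(2.38e-05/3.7)^1.11 + 6.9/3.537e+04] = -1.8 log₁₀[1.72e-06 + 0.000195] = 6.671, so f = 0.02247.
Darcy-Weisbach: ΔP = f(L/D)(ρV²/2) = 0.02247·(135/0.0673)·(786·0.7356²/2) = 0.02247·2006·212.6 = 9585 Pa.
Head loss h_f = ΔP/(ρg) = 9585/(786·9.81) = 1.24 m.

h_f ≈ 1.24 m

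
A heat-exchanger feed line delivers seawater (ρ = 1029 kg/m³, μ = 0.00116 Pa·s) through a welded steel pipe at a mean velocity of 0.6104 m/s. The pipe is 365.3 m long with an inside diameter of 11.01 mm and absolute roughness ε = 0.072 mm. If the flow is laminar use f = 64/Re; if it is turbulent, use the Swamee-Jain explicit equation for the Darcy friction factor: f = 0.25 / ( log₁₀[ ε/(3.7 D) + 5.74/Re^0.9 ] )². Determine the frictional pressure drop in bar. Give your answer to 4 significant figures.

ΔP ≈ 2.781 bar

Reynolds number Re = ρVD/μ = 1029 · 0.6104 · 0.01101 / 0.00116 = 5962.
Re > 4000 → turbulent. Relative roughness ε/D = 7.2e-05/0.01101 = 0.00654. Swamee-Jain: f = 0.25/(log₁₀[0.00654/3.7 + 5.74/5962^0.9])² = 0.25/(log₁₀[0.00177 + 0.0023])² = 0.25/(-2.391)² = 0.04373.
Darcy-Weisbach: ΔP = f(L/D)(ρV²/2) = 0.04373·(365.3/0.01101)·(1029·0.6104²/2) = 0.04373·3.318e+04·191.7 = 2.781e+05 Pa.
ΔP = 2.781e+05 Pa = 2.781 bar.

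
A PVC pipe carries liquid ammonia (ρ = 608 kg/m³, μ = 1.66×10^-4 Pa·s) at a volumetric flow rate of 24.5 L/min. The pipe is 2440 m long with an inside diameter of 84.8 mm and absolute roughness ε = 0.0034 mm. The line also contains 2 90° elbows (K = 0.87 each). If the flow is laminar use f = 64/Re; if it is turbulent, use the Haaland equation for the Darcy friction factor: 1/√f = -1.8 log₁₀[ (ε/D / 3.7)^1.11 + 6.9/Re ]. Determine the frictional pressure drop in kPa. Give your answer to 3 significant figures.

ΔP ≈ 1.15 kPa

Q = 24.5 L/min = 24.5/60000 = 0.0004083 m³/s.
Cross-sectional area A = πD²/4 = π(0.0848)²/4 = 0.005648 m²; mean velocity V = Q/A = 0.0004083/0.005648 = 0.0723 m/s.
Reynolds number Re = ρVD/μ = 608 · 0.0723 · 0.0848 / 0.000166 = 2.246e+04.
Re > 4000 → turbulent. Relative roughness ε/D = 3.4e-06/0.0848 = 4.01e-05. Haaland: 1/√f = -1.8 log₁₀[(4.01e-05/3.7)^1.11 + 6.9/2.246e+04] = -1.8 log₁₀[3.08e-06 + 0.000307] = 6.315, so f = 0.02508.
Total minor-loss coefficient ΣK = 2·0.87 = 1.74.
ΔP = [f·L/D + ΣK]·(ρV²/2) = [0.02508·2440/0.0848 + 1.74]·(608·0.0723²/2) = [721.6 + 1.74]·1.589 = 1149 Pa.
ΔP = 1149 Pa = 1.15 kPa.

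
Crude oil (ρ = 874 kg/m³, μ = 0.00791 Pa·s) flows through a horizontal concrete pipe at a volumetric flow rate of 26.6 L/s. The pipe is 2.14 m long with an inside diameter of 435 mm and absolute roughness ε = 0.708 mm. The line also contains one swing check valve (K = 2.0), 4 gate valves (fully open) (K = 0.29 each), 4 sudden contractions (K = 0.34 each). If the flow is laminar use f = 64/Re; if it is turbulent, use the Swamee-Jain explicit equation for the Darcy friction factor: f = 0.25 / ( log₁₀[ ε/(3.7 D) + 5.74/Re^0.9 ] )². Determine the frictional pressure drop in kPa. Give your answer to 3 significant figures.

ΔP ≈ 0.0657 kPa

Q = 26.6 L/s = 26.6/1000 = 0.0266 m³/s.
Cross-sectional area A = πD²/4 = π(0.435)²/4 = 0.1486 m²; mean velocity V = Q/A = 0.0266/0.1486 = 0.179 m/s.
Reynolds number Re = ρVD/μ = 874 · 0.179 · 0.435 / 0.00791 = 8603.
Re > 4000 → turbulent. Relative roughness ε/D = 0.000708/0.435 = 0.00163. Swamee-Jain: f = 0.25/(log₁₀[0.00163/3.7 + 5.74/8603^0.9])² = 0.25/(log₁₀[0.00044 + 0.00165])² = 0.25/(-2.68)² = 0.03482.
Total minor-loss coefficient ΣK = 1·2 + 4·0.29 + 4·0.34 = 4.52.
ΔP = [f·L/D + ΣK]·(ρV²/2) = [0.03482·2.14/0.435 + 4.52]·(874·0.179²/2) = [0.1713 + 4.52]·14 = 65.67 Pa.
ΔP = 65.67 Pa = 0.0657 kPa.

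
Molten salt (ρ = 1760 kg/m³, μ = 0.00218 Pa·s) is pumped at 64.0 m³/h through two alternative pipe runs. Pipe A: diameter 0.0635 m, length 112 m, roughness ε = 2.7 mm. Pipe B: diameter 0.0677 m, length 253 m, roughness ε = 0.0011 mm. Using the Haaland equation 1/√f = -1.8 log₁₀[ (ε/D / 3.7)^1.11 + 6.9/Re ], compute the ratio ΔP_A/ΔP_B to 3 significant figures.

ΔP_A/ΔP_B ≈ 2.76

Pipe A: V = Q/A = 0.01778/0.003167 = 5.614 m/s; Re = 2.878e+05; ε/D = 0.0425; Haaland → f = 0.06668; ΔP_A = f(L/D)(ρV²/2) = 3.261e+06 Pa.
Pipe B: V = Q/A = 0.01778/0.0036 = 4.939 m/s; Re = 2.699e+05; ε/D = 1.62e-05; Haaland → f = 0.01475; ΔP_B = f(L/D)(ρV²/2) = 1.184e+06 Pa.
ΔP_A/ΔP_B = 3.261e+06/1.184e+06 = 2.76.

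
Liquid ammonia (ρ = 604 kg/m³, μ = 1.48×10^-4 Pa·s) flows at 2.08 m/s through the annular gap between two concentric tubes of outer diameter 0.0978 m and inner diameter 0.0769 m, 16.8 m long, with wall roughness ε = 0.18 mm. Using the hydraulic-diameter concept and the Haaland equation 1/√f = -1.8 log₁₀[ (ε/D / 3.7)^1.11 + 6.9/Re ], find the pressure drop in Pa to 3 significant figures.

ΔP ≈ 38300 Pa

Hydraulic diameter D_h = 4A/P = D_o - D_i = 0.0978 - 0.0769 = 0.0209 m.
Re = ρVD_h/μ = 604·2.08·0.0209/0.000148 = 1.774e+05.
ε/D_h = 0.00018/0.0209 = 0.00861; Haaland gives 1/√f = -1.8 log₁₀[0.00119+3.89e-05] = 5.236, so f = 0.03648.
ΔP = f(L/D_h)(ρV²/2) = 0.03648·16.8/0.0209·1307 = 3.831e+04 Pa.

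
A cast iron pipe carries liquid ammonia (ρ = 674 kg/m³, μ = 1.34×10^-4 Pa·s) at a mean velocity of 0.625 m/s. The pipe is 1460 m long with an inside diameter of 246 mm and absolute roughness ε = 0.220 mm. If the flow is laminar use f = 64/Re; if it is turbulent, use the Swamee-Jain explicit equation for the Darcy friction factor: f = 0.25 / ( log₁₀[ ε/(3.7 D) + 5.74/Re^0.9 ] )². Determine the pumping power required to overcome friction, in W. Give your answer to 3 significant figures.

P ≈ 456 W

Reynolds number Re = ρVD/μ = 674 · 0.625 · 0.246 / 0.000134 = 7.733e+05.
Re > 4000 → turbulent. Relative roughness ε/D = 0.00022/0.246 = 0.000894. Swamee-Jain: f = 0.25/(log₁₀[0.000894/3.7 + 5.74/7.733e+05^0.9])² = 0.25/(log₁₀[0.000242 + 2.88e-05])² = 0.25/(-3.568)² = 0.01964.
Darcy-Weisbach: ΔP = f(L/D)(ρV²/2) = 0.01964·(1460/0.246)·(674·0.625²/2) = 0.01964·5935·131.6 = 1.534e+04 Pa.
Q = V·A = 0.625·0.04753 = 0.02971 m³/s.
Pumping power P = QΔP = 0.02971·1.534e+04 = 455.8 W = 456 W.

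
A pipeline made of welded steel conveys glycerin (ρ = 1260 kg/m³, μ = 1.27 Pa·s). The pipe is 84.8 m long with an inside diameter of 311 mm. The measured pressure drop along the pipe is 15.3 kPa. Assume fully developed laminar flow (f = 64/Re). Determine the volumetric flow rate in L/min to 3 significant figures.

Q ≈ 1960 L/min

For laminar flow, f = 64/Re with Re = ρVD/μ, so Darcy-Weisbach reduces to ΔP = 32μLV/D². Solving for V: V = ΔP·D²/(32μL) = 1.53e+04·(0.311)²/(32·1.27·84.8) = 0.4294 m/s.
Check: Re = ρVD/μ = 1260·0.4294·0.311/1.27 = 132.5 < 2300, so the laminar assumption holds.
Q = V·A = 0.4294·(π/4·0.311²) = 0.03262 m³/s = 1960 L/min.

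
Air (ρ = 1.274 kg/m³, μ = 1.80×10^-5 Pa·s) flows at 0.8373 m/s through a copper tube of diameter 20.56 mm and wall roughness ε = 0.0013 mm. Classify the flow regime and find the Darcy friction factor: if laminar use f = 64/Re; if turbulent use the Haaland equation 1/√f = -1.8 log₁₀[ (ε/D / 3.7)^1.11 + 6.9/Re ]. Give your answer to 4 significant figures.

Re = ρVD/μ = 1.274·0.8373·0.02056/1.8e-05 = 1218.
Re < 2300 → laminar, so f = 64/Re = 0.05253 (roughness is irrelevant in laminar flow).

f ≈ 0.05253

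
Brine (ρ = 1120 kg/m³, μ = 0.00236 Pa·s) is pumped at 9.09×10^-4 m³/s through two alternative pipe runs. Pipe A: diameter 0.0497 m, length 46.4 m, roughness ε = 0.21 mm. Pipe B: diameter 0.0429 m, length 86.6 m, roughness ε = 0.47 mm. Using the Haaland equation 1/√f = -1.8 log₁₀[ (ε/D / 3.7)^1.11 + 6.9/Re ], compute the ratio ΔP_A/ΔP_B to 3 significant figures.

Pipe A: V = Q/A = 0.000909/0.00194 = 0.4686 m/s; Re = 1.105e+04; ε/D = 0.00423; Haaland → f = 0.03587; ΔP_A = f(L/D)(ρV²/2) = 4118 Pa.
Pipe B: V = Q/A = 0.000909/0.001445 = 0.6289 m/s; Re = 1.28e+04; ε/D = 0.011; Haaland → f = 0.04304; ΔP_B = f(L/D)(ρV²/2) = 1.924e+04 Pa.
ΔP_A/ΔP_B = 4118/1.924e+04 = 0.214.

ΔP_A/ΔP_B ≈ 0.214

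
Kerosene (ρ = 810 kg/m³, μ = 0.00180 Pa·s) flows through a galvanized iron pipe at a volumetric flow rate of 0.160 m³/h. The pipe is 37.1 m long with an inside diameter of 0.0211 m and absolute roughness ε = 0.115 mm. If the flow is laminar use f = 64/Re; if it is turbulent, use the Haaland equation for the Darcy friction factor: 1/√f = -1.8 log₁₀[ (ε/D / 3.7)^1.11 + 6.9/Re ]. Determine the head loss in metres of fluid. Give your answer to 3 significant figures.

Q = 0.160 m³/h = 0.160/3600 = 4.444e-05 m³/s.
Cross-sectional area A = πD²/4 = π(0.0211)²/4 = 0.0003497 m²; mean velocity V = Q/A = 4.444e-05/0.0003497 = 0.1271 m/s.
Reynolds number Re = ρVD/μ = 810 · 0.1271 · 0.0211 / 0.0018 = 1207.
Re < 2300 → laminar flow, so f = 64/Re = 64/1207 = 0.05303 (the turbulent correlation is not needed).
Darcy-Weisbach: ΔP = f(L/D)(ρV²/2) = 0.05303·(37.1/0.0211)·(810·0.1271²/2) = 0.05303·1758·6.543 = 610.1 Pa.
Head loss h_f = ΔP/(ρg) = 610.1/(810·9.81) = 0.0768 m.

h_f ≈ 0.0768 m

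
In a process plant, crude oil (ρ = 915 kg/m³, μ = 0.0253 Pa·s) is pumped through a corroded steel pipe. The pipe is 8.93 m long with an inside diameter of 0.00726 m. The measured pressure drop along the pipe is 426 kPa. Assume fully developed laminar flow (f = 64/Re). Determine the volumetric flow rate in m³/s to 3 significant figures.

Q ≈ 1.29×10^-4 m³/s

For laminar flow, f = 64/Re with Re = ρVD/μ, so Darcy-Weisbach reduces to ΔP = 32μLV/D². Solving for V: V = ΔP·D²/(32μL) = 4.26e+05·(0.00726)²/(32·0.0253·8.93) = 3.106 m/s.
Check: Re = ρVD/μ = 915·3.106·0.00726/0.0253 = 815.5 < 2300, so the laminar assumption holds.
Q = V·A = 3.106·(π/4·0.00726²) = 0.0001286 m³/s = 1.29×10^-4 m³/s.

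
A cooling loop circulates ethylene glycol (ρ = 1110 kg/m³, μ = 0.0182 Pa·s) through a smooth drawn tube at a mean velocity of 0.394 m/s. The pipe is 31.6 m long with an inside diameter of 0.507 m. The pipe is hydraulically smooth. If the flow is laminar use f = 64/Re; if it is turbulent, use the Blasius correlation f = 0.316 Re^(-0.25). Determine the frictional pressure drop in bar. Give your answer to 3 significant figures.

Reynolds number Re = ρVD/μ = 1110 · 0.394 · 0.507 / 0.0182 = 1.218e+04.
Re > 4000 → turbulent. Smooth-pipe (Blasius): f = 0.316 Re^(-0.25) = 0.316/(1.218e+04)^0.25 = 0.03008.
Darcy-Weisbach: ΔP = f(L/D)(ρV²/2) = 0.03008·(31.6/0.507)·(1110·0.394²/2) = 0.03008·62.33·86.16 = 161.5 Pa.
ΔP = 161.5 Pa = 0.00162 bar.

ΔP ≈ 0.00162 bar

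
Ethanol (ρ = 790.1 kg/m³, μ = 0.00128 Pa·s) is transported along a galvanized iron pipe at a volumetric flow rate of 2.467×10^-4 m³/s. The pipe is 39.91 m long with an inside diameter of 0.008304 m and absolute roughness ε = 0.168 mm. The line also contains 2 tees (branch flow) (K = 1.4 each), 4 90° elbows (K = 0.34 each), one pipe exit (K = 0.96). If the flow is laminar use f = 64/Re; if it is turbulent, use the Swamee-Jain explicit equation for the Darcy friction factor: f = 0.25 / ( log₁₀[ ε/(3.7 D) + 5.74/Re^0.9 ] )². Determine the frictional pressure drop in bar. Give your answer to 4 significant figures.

ΔP ≈ 20.55 bar

Cross-sectional area A = πD²/4 = π(0.008304)²/4 = 5.416e-05 m²; mean velocity V = Q/A = 0.0002467/5.416e-05 = 4.555 m/s.
Reynolds number Re = ρVD/μ = 790.1 · 4.555 · 0.008304 / 0.00128 = 2.335e+04.
Re > 4000 → turbulent. Relative roughness ε/D = 0.000168/0.008304 = 0.0202. Swamee-Jain: f = 0.25/(log₁₀[0.0202/3.7 + 5.74/2.335e+04^0.9])² = 0.25/(log₁₀[0.00547 + 0.000672])² = 0.25/(-2.212)² = 0.0511.
Total minor-loss coefficient ΣK = 2·1.4 + 4·0.34 + 1·0.96 = 5.12.
ΔP = [f·L/D + ΣK]·(ρV²/2) = [0.0511·39.91/0.008304 + 5.12]·(790.1·4.555²/2) = [245.6 + 5.12]·8197 = 2.055e+06 Pa.
ΔP = 2.055e+06 Pa = 20.55 bar.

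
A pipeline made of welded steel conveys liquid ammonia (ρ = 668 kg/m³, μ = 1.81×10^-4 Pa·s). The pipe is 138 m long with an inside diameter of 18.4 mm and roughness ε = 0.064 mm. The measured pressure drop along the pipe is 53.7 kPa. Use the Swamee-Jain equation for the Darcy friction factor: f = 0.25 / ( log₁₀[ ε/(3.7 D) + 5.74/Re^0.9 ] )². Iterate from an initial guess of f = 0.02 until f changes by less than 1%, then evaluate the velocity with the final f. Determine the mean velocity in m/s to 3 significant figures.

Rearranging Darcy-Weisbach: V = √(2·ΔP·D/(f·L·ρ)). With ε/D = 6.4e-05/0.0184 = 0.00348, iterate starting from f = 0.02:
  f = 0.02 → V = √(2·5.37e+04·0.0184/(0.02·138·668)) = 1.035 m/s; Re = ρVD/μ = 7.03e+04; f → 0.02923
  f = 0.02923 → V = 0.8564 m/s; Re = 5.816e+04; f → 0.02956
  f = 0.02956 → V = 0.8516 m/s; Re = 5.783e+04; f → 0.02957
Converged (Δf/f < 1%). With the final f = 0.02957: V = √(2·5.37e+04·0.0184/(0.02957·138·668)) = 0.8514 m/s.

V ≈ 0.851 m/s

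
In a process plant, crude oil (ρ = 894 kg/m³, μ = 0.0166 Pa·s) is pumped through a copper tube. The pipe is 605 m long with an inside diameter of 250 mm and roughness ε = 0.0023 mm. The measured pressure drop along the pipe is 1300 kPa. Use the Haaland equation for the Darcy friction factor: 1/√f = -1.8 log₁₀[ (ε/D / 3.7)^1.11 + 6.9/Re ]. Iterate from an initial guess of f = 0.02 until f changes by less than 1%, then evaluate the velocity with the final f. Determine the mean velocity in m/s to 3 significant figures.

V ≈ 8.30 m/s

Rearranging Darcy-Weisbach: V = √(2·ΔP·D/(f·L·ρ)). With ε/D = 2.3e-06/0.25 = 9.2e-06, iterate starting from f = 0.02:
  f = 0.02 → V = √(2·1.3e+06·0.25/(0.02·605·894)) = 7.752 m/s; Re = ρVD/μ = 1.044e+05; f → 0.0177
  f = 0.0177 → V = 8.24 m/s; Re = 1.109e+05; f → 0.01748
  f = 0.01748 → V = 8.292 m/s; Re = 1.116e+05; f → 0.01746
Converged (Δf/f < 1%). With the final f = 0.01746: V = √(2·1.3e+06·0.25/(0.01746·605·894)) = 8.297 m/s.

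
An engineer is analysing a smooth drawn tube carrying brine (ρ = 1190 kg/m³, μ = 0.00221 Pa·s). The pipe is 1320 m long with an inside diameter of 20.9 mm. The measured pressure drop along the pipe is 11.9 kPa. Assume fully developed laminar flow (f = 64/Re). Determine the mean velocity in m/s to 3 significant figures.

For laminar flow, f = 64/Re with Re = ρVD/μ, so Darcy-Weisbach reduces to ΔP = 32μLV/D². Solving for V: V = ΔP·D²/(32μL) = 1.19e+04·(0.0209)²/(32·0.00221·1320) = 0.05568 m/s.
Check: Re = ρVD/μ = 1190·0.05568·0.0209/0.00221 = 626.6 < 2300, so the laminar assumption holds.

V ≈ 0.0557 m/s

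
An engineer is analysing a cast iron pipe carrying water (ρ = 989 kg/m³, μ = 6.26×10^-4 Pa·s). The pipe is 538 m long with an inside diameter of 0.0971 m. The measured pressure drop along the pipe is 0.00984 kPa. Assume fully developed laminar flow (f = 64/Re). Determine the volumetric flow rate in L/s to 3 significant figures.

For laminar flow, f = 64/Re with Re = ρVD/μ, so Darcy-Weisbach reduces to ΔP = 32μLV/D². Solving for V: V = ΔP·D²/(32μL) = 9.84·(0.0971)²/(32·0.000626·538) = 0.008608 m/s.
Check: Re = ρVD/μ = 989·0.008608·0.0971/0.000626 = 1321 < 2300, so the laminar assumption holds.
Q = V·A = 0.008608·(π/4·0.0971²) = 6.375e-05 m³/s = 0.0637 L/s.

Q ≈ 0.0637 L/s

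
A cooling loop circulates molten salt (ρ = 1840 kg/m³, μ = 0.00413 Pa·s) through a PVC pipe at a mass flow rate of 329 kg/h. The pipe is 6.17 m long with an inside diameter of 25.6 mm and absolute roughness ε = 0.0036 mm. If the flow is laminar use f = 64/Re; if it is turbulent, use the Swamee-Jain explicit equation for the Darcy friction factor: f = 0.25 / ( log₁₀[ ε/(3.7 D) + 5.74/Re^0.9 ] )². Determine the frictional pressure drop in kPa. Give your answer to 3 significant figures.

ΔP ≈ 0.120 kPa

ṁ = 329 kg/h = 329/3600 = 0.09139 kg/s.
A = πD²/4 = π(0.0256)²/4 = 0.0005147 m²; mean velocity V = ṁ/(ρA) = 0.09139/(1840 · 0.0005147) = 0.0965 m/s.
Reynolds number Re = ρVD/μ = 1840 · 0.0965 · 0.0256 / 0.00413 = 1101.
Re < 2300 → laminar flow, so f = 64/Re = 64/1101 = 0.05815 (the turbulent correlation is not needed).
Darcy-Weisbach: ΔP = f(L/D)(ρV²/2) = 0.05815·(6.17/0.0256)·(1840·0.0965²/2) = 0.05815·241·8.566 = 120.1 Pa.
ΔP = 120.1 Pa = 0.120 kPa.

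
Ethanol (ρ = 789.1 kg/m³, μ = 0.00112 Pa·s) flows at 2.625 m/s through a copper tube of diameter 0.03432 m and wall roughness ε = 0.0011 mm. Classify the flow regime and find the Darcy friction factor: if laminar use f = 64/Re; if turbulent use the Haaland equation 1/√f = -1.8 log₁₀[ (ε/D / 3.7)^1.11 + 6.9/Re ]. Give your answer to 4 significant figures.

f ≈ 0.01974

Re = ρVD/μ = 789.1·2.625·0.03432/0.00112 = 6.347e+04.
Re > 4000 → turbulent. ε/D = 1.1e-06/0.03432 = 3.21e-05; Haaland: 1/√f = -1.8 log₁₀[2.4e-06 + 0.000109] = 7.118, so f = 0.01974.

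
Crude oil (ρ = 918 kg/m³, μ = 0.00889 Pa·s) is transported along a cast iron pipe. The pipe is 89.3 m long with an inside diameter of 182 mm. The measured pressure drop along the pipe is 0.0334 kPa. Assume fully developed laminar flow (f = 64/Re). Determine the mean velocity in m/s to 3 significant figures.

V ≈ 0.0435 m/s

For laminar flow, f = 64/Re with Re = ρVD/μ, so Darcy-Weisbach reduces to ΔP = 32μLV/D². Solving for V: V = ΔP·D²/(32μL) = 33.4·(0.182)²/(32·0.00889·89.3) = 0.04355 m/s.
Check: Re = ρVD/μ = 918·0.04355·0.182/0.00889 = 818.5 < 2300, so the laminar assumption holds.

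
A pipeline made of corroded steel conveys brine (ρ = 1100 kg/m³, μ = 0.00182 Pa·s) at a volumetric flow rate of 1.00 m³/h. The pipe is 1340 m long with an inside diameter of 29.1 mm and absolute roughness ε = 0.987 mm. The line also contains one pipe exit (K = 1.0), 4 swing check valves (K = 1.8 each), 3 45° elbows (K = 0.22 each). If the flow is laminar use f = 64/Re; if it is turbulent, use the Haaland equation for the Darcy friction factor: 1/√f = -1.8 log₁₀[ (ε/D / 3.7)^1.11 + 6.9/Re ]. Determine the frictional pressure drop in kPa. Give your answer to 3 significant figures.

ΔP ≈ 284 kPa

Q = 1.00 m³/h = 1.00/3600 = 0.0002778 m³/s.
Cross-sectional area A = πD²/4 = π(0.0291)²/4 = 0.0006651 m²; mean velocity V = Q/A = 0.0002778/0.0006651 = 0.4177 m/s.
Reynolds number Re = ρVD/μ = 1100 · 0.4177 · 0.0291 / 0.00182 = 7346.
Re > 4000 → turbulent. Relative roughness ε/D = 0.000987/0.0291 = 0.0339. Haaland: 1/√f = -1.8 log₁₀[(0.0339/3.7)^1.11 + 6.9/7346] = -1.8 log₁₀[0.00547 + 0.000939] = 3.948, so f = 0.06417.
Total minor-loss coefficient ΣK = 1·1 + 4·1.8 + 3·0.22 = 8.86.
ΔP = [f·L/D + ΣK]·(ρV²/2) = [0.06417·1340/0.0291 + 8.86]·(1100·0.4177²/2) = [2955 + 8.86]·95.94 = 2.843e+05 Pa.
ΔP = 2.843e+05 Pa = 284 kPa.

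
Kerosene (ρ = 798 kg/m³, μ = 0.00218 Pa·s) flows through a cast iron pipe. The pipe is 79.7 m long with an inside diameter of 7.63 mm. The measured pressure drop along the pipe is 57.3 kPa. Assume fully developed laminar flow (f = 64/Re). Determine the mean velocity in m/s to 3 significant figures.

For laminar flow, f = 64/Re with Re = ρVD/μ, so Darcy-Weisbach reduces to ΔP = 32μLV/D². Solving for V: V = ΔP·D²/(32μL) = 5.73e+04·(0.00763)²/(32·0.00218·79.7) = 0.6 m/s.
Check: Re = ρVD/μ = 798·0.6·0.00763/0.00218 = 1676 < 2300, so the laminar assumption holds.

V ≈ 0.600 m/s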